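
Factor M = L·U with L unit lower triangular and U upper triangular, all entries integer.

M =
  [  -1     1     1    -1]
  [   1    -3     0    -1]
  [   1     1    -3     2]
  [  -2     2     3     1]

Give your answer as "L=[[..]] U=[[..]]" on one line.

L=[[1,0,0,0],[-1,1,0,0],[-1,-1,1,0],[2,0,-1,1]] U=[[-1,1,1,-1],[0,-2,1,-2],[0,0,-1,-1],[0,0,0,2]]

  r1 -= -1·r0 → [0,-2,1,-2]
  r2 -= -1·r0 → [0,2,-2,1]
  r3 -= 2·r0 → [0,0,1,3]
  r2 -= -1·r1 → [0,0,-1,-1]
  r3 -= 0·r1 → [0,0,1,3]
  r3 -= -1·r2 → [0,0,0,2]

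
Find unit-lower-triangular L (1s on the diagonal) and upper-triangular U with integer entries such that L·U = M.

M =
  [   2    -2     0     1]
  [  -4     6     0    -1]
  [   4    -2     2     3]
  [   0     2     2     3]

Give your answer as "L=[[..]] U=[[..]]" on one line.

L=[[1,0,0,0],[-2,1,0,0],[2,1,1,0],[0,1,1,1]] U=[[2,-2,0,1],[0,2,0,1],[0,0,2,0],[0,0,0,2]]

  R1 -= -2·R0 → [0,2,0,1]
  R2 -= 2·R0 → [0,2,2,1]
  R3 -= 0·R0 → [0,2,2,3]
  R2 -= 1·R1 → [0,0,2,0]
  R3 -= 1·R1 → [0,0,2,2]
  R3 -= 1·R2 → [0,0,0,2]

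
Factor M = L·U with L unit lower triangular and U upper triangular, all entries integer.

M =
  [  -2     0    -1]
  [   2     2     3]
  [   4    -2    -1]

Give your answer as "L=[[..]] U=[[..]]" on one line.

  R1 -= -1·R0 → [0,2,2]
  R2 -= -2·R0 → [0,-2,-3]
  R2 -= -1·R1 → [0,0,-1]

L=[[1,0,0],[-1,1,0],[-2,-1,1]] U=[[-2,0,-1],[0,2,2],[0,0,-1]]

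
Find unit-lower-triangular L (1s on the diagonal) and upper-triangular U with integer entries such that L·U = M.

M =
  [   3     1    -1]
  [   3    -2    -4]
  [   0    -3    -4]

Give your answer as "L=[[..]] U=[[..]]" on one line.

  r1 -= 1·r0 → [0,-3,-3]
  r2 -= 0·r0 → [0,-3,-4]
  r2 -= 1·r1 → [0,0,-1]

L=[[1,0,0],[1,1,0],[0,1,1]] U=[[3,1,-1],[0,-3,-3],[0,0,-1]]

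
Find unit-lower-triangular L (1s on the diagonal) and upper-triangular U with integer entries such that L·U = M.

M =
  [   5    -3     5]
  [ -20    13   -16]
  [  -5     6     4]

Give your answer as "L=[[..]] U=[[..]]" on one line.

L=[[1,0,0],[-4,1,0],[-1,3,1]] U=[[5,-3,5],[0,1,4],[0,0,-3]]

  r1 -= -4·r0 → [0,1,4]
  r2 -= -1·r0 → [0,3,9]
  r2 -= 3·r1 → [0,0,-3]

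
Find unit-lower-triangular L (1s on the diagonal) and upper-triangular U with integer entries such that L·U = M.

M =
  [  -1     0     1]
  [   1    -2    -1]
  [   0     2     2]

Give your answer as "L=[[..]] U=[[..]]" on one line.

  r1 -= -1·r0 → [0,-2,0]
  r2 -= 0·r0 → [0,2,2]
  r2 -= -1·r1 → [0,0,2]

L=[[1,0,0],[-1,1,0],[0,-1,1]] U=[[-1,0,1],[0,-2,0],[0,0,2]]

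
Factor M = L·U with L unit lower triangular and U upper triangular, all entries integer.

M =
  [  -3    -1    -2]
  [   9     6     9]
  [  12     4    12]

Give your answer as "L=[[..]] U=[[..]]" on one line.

  r1 -= -3·r0 → [0,3,3]
  r2 -= -4·r0 → [0,0,4]
  r2 -= 0·r1 → [0,0,4]

L=[[1,0,0],[-3,1,0],[-4,0,1]] U=[[-3,-1,-2],[0,3,3],[0,0,4]]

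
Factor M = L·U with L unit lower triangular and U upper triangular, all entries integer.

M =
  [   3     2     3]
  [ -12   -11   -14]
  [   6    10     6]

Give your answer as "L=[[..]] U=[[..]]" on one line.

  R1 -= -4·R0 → [0,-3,-2]
  R2 -= 2·R0 → [0,6,0]
  R2 -= -2·R1 → [0,0,-4]

L=[[1,0,0],[-4,1,0],[2,-2,1]] U=[[3,2,3],[0,-3,-2],[0,0,-4]]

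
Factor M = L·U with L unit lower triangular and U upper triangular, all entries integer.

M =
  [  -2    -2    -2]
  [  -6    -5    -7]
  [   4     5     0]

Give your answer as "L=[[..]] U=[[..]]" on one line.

L=[[1,0,0],[3,1,0],[-2,1,1]] U=[[-2,-2,-2],[0,1,-1],[0,0,-3]]

  row1 -= 3·row0 → [0,1,-1]
  row2 -= -2·row0 → [0,1,-4]
  row2 -= 1·row1 → [0,0,-3]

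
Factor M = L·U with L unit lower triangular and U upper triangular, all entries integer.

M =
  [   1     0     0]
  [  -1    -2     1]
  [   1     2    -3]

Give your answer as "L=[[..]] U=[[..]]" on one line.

  r1 -= -1·r0 → [0,-2,1]
  r2 -= 1·r0 → [0,2,-3]
  r2 -= -1·r1 → [0,0,-2]

L=[[1,0,0],[-1,1,0],[1,-1,1]] U=[[1,0,0],[0,-2,1],[0,0,-2]]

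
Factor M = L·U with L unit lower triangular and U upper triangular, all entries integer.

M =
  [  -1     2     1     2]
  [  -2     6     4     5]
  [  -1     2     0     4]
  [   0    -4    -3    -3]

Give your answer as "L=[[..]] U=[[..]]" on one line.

L=[[1,0,0,0],[2,1,0,0],[1,0,1,0],[0,-2,-1,1]] U=[[-1,2,1,2],[0,2,2,1],[0,0,-1,2],[0,0,0,1]]

  r1 -= 2·r0 → [0,2,2,1]
  r2 -= 1·r0 → [0,0,-1,2]
  r3 -= 0·r0 → [0,-4,-3,-3]
  r2 -= 0·r1 → [0,0,-1,2]
  r3 -= -2·r1 → [0,0,1,-1]
  r3 -= -1·r2 → [0,0,0,1]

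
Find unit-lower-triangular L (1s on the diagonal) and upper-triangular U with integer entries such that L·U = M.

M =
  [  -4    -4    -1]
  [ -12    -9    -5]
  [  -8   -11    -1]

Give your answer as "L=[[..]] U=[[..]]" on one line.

  r1 -= 3·r0 → [0,3,-2]
  r2 -= 2·r0 → [0,-3,1]
  r2 -= -1·r1 → [0,0,-1]

L=[[1,0,0],[3,1,0],[2,-1,1]] U=[[-4,-4,-1],[0,3,-2],[0,0,-1]]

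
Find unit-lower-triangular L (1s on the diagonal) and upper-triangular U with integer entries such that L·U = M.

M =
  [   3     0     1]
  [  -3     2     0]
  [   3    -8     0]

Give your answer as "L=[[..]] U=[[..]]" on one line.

L=[[1,0,0],[-1,1,0],[1,-4,1]] U=[[3,0,1],[0,2,1],[0,0,3]]

  row1 -= -1·row0 → [0,2,1]
  row2 -= 1·row0 → [0,-8,-1]
  row2 -= -4·row1 → [0,0,3]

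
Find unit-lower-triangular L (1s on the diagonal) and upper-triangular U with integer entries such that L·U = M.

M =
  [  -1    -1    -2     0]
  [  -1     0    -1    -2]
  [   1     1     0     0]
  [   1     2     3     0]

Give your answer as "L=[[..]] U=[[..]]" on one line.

L=[[1,0,0,0],[1,1,0,0],[-1,0,1,0],[-1,1,0,1]] U=[[-1,-1,-2,0],[0,1,1,-2],[0,0,-2,0],[0,0,0,2]]

  r1 -= 1·r0 → [0,1,1,-2]
  r2 -= -1·r0 → [0,0,-2,0]
  r3 -= -1·r0 → [0,1,1,0]
  r2 -= 0·r1 → [0,0,-2,0]
  r3 -= 1·r1 → [0,0,0,2]
  r3 -= 0·r2 → [0,0,0,2]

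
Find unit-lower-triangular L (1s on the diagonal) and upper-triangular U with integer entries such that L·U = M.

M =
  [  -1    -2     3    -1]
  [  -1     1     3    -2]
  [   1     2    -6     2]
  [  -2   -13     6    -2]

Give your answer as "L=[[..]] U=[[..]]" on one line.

  row1 -= 1·row0 → [0,3,0,-1]
  row2 -= -1·row0 → [0,0,-3,1]
  row3 -= 2·row0 → [0,-9,0,0]
  row2 -= 0·row1 → [0,0,-3,1]
  row3 -= -3·row1 → [0,0,0,-3]
  row3 -= 0·row2 → [0,0,0,-3]

L=[[1,0,0,0],[1,1,0,0],[-1,0,1,0],[2,-3,0,1]] U=[[-1,-2,3,-1],[0,3,0,-1],[0,0,-3,1],[0,0,0,-3]]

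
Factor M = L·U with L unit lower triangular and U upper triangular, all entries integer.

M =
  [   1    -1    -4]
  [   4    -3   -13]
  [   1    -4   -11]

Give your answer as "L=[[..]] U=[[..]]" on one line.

  r1 -= 4·r0 → [0,1,3]
  r2 -= 1·r0 → [0,-3,-7]
  r2 -= -3·r1 → [0,0,2]

L=[[1,0,0],[4,1,0],[1,-3,1]] U=[[1,-1,-4],[0,1,3],[0,0,2]]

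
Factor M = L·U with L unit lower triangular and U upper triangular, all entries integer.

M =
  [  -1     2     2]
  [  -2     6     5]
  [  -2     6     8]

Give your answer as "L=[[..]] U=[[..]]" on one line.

L=[[1,0,0],[2,1,0],[2,1,1]] U=[[-1,2,2],[0,2,1],[0,0,3]]

  R1 -= 2·R0 → [0,2,1]
  R2 -= 2·R0 → [0,2,4]
  R2 -= 1·R1 → [0,0,3]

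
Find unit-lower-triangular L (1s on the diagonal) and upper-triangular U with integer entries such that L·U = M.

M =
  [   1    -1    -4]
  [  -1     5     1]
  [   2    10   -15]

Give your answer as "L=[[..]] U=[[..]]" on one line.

L=[[1,0,0],[-1,1,0],[2,3,1]] U=[[1,-1,-4],[0,4,-3],[0,0,2]]

  row1 -= -1·row0 → [0,4,-3]
  row2 -= 2·row0 → [0,12,-7]
  row2 -= 3·row1 → [0,0,2]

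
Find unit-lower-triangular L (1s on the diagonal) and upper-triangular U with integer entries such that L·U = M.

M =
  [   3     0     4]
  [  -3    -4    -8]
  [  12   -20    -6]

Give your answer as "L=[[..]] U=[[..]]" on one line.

  r1 -= -1·r0 → [0,-4,-4]
  r2 -= 4·r0 → [0,-20,-22]
  r2 -= 5·r1 → [0,0,-2]

L=[[1,0,0],[-1,1,0],[4,5,1]] U=[[3,0,4],[0,-4,-4],[0,0,-2]]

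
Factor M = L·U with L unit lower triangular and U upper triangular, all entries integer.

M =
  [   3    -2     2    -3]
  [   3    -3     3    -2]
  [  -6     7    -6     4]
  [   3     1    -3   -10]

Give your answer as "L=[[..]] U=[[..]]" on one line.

L=[[1,0,0,0],[1,1,0,0],[-2,-3,1,0],[1,-3,-2,1]] U=[[3,-2,2,-3],[0,-1,1,1],[0,0,1,1],[0,0,0,-2]]

  R1 -= 1·R0 → [0,-1,1,1]
  R2 -= -2·R0 → [0,3,-2,-2]
  R3 -= 1·R0 → [0,3,-5,-7]
  R2 -= -3·R1 → [0,0,1,1]
  R3 -= -3·R1 → [0,0,-2,-4]
  R3 -= -2·R2 → [0,0,0,-2]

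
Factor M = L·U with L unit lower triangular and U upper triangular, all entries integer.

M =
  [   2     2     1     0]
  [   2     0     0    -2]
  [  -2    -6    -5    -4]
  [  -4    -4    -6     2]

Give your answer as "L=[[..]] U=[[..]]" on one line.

  r1 -= 1·r0 → [0,-2,-1,-2]
  r2 -= -1·r0 → [0,-4,-4,-4]
  r3 -= -2·r0 → [0,0,-4,2]
  r2 -= 2·r1 → [0,0,-2,0]
  r3 -= 0·r1 → [0,0,-4,2]
  r3 -= 2·r2 → [0,0,0,2]

L=[[1,0,0,0],[1,1,0,0],[-1,2,1,0],[-2,0,2,1]] U=[[2,2,1,0],[0,-2,-1,-2],[0,0,-2,0],[0,0,0,2]]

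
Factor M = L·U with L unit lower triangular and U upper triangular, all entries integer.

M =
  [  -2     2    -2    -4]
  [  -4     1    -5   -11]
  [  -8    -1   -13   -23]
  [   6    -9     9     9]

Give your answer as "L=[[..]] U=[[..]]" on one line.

  r1 -= 2·r0 → [0,-3,-1,-3]
  r2 -= 4·r0 → [0,-9,-5,-7]
  r3 -= -3·r0 → [0,-3,3,-3]
  r2 -= 3·r1 → [0,0,-2,2]
  r3 -= 1·r1 → [0,0,4,0]
  r3 -= -2·r2 → [0,0,0,4]

L=[[1,0,0,0],[2,1,0,0],[4,3,1,0],[-3,1,-2,1]] U=[[-2,2,-2,-4],[0,-3,-1,-3],[0,0,-2,2],[0,0,0,4]]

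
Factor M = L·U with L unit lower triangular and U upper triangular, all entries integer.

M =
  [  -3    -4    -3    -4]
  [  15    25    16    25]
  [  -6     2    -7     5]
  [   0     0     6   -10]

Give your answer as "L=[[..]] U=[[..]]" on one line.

L=[[1,0,0,0],[-5,1,0,0],[2,2,1,0],[0,0,-2,1]] U=[[-3,-4,-3,-4],[0,5,1,5],[0,0,-3,3],[0,0,0,-4]]

  R1 -= -5·R0 → [0,5,1,5]
  R2 -= 2·R0 → [0,10,-1,13]
  R3 -= 0·R0 → [0,0,6,-10]
  R2 -= 2·R1 → [0,0,-3,3]
  R3 -= 0·R1 → [0,0,6,-10]
  R3 -= -2·R2 → [0,0,0,-4]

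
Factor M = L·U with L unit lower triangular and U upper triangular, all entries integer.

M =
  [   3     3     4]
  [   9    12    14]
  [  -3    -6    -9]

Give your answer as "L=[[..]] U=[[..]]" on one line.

  row1 -= 3·row0 → [0,3,2]
  row2 -= -1·row0 → [0,-3,-5]
  row2 -= -1·row1 → [0,0,-3]

L=[[1,0,0],[3,1,0],[-1,-1,1]] U=[[3,3,4],[0,3,2],[0,0,-3]]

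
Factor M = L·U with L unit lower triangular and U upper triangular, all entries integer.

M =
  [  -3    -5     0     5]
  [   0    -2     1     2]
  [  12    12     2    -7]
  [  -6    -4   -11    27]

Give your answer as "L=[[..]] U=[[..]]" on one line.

L=[[1,0,0,0],[0,1,0,0],[-4,4,1,0],[2,-3,4,1]] U=[[-3,-5,0,5],[0,-2,1,2],[0,0,-2,5],[0,0,0,3]]

  row1 -= 0·row0 → [0,-2,1,2]
  row2 -= -4·row0 → [0,-8,2,13]
  row3 -= 2·row0 → [0,6,-11,17]
  row2 -= 4·row1 → [0,0,-2,5]
  row3 -= -3·row1 → [0,0,-8,23]
  row3 -= 4·row2 → [0,0,0,3]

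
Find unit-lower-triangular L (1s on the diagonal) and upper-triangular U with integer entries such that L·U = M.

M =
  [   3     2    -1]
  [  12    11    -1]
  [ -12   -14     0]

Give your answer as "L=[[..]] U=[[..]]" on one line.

  row1 -= 4·row0 → [0,3,3]
  row2 -= -4·row0 → [0,-6,-4]
  row2 -= -2·row1 → [0,0,2]

L=[[1,0,0],[4,1,0],[-4,-2,1]] U=[[3,2,-1],[0,3,3],[0,0,2]]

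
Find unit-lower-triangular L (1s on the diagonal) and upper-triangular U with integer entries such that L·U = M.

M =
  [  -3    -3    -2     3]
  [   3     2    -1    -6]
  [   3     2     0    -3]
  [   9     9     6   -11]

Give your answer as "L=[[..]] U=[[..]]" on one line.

L=[[1,0,0,0],[-1,1,0,0],[-1,1,1,0],[-3,0,0,1]] U=[[-3,-3,-2,3],[0,-1,-3,-3],[0,0,1,3],[0,0,0,-2]]

  R1 -= -1·R0 → [0,-1,-3,-3]
  R2 -= -1·R0 → [0,-1,-2,0]
  R3 -= -3·R0 → [0,0,0,-2]
  R2 -= 1·R1 → [0,0,1,3]
  R3 -= 0·R1 → [0,0,0,-2]
  R3 -= 0·R2 → [0,0,0,-2]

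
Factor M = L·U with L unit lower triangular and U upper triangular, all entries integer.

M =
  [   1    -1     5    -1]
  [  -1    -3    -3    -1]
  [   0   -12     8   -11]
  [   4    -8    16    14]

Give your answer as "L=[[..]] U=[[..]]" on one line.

L=[[1,0,0,0],[-1,1,0,0],[0,3,1,0],[4,1,-3,1]] U=[[1,-1,5,-1],[0,-4,2,-2],[0,0,2,-5],[0,0,0,5]]

  row1 -= -1·row0 → [0,-4,2,-2]
  row2 -= 0·row0 → [0,-12,8,-11]
  row3 -= 4·row0 → [0,-4,-4,18]
  row2 -= 3·row1 → [0,0,2,-5]
  row3 -= 1·row1 → [0,0,-6,20]
  row3 -= -3·row2 → [0,0,0,5]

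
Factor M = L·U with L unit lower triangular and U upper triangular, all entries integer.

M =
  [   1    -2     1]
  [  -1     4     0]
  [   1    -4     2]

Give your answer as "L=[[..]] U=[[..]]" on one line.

L=[[1,0,0],[-1,1,0],[1,-1,1]] U=[[1,-2,1],[0,2,1],[0,0,2]]

  R1 -= -1·R0 → [0,2,1]
  R2 -= 1·R0 → [0,-2,1]
  R2 -= -1·R1 → [0,0,2]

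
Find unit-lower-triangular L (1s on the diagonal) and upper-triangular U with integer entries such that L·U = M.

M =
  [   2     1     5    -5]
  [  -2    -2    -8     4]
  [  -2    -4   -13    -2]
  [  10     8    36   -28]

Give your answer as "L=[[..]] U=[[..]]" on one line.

L=[[1,0,0,0],[-1,1,0,0],[-1,3,1,0],[5,-3,2,1]] U=[[2,1,5,-5],[0,-1,-3,-1],[0,0,1,-4],[0,0,0,2]]

  r1 -= -1·r0 → [0,-1,-3,-1]
  r2 -= -1·r0 → [0,-3,-8,-7]
  r3 -= 5·r0 → [0,3,11,-3]
  r2 -= 3·r1 → [0,0,1,-4]
  r3 -= -3·r1 → [0,0,2,-6]
  r3 -= 2·r2 → [0,0,0,2]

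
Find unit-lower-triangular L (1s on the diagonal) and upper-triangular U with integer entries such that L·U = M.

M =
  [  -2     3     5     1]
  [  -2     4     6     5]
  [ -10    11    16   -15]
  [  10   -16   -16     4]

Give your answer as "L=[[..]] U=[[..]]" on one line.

L=[[1,0,0,0],[1,1,0,0],[5,-4,1,0],[-5,-1,-2,1]] U=[[-2,3,5,1],[0,1,1,4],[0,0,-5,-4],[0,0,0,5]]

  r1 -= 1·r0 → [0,1,1,4]
  r2 -= 5·r0 → [0,-4,-9,-20]
  r3 -= -5·r0 → [0,-1,9,9]
  r2 -= -4·r1 → [0,0,-5,-4]
  r3 -= -1·r1 → [0,0,10,13]
  r3 -= -2·r2 → [0,0,0,5]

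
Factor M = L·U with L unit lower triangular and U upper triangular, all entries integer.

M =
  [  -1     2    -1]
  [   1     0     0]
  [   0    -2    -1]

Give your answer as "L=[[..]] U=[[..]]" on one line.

  row1 -= -1·row0 → [0,2,-1]
  row2 -= 0·row0 → [0,-2,-1]
  row2 -= -1·row1 → [0,0,-2]

L=[[1,0,0],[-1,1,0],[0,-1,1]] U=[[-1,2,-1],[0,2,-1],[0,0,-2]]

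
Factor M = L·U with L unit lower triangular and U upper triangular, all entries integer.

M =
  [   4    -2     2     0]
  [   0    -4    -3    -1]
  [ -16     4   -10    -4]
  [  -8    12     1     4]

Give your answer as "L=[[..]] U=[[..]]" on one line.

L=[[1,0,0,0],[0,1,0,0],[-4,1,1,0],[-2,-2,-1,1]] U=[[4,-2,2,0],[0,-4,-3,-1],[0,0,1,-3],[0,0,0,-1]]

  R1 -= 0·R0 → [0,-4,-3,-1]
  R2 -= -4·R0 → [0,-4,-2,-4]
  R3 -= -2·R0 → [0,8,5,4]
  R2 -= 1·R1 → [0,0,1,-3]
  R3 -= -2·R1 → [0,0,-1,2]
  R3 -= -1·R2 → [0,0,0,-1]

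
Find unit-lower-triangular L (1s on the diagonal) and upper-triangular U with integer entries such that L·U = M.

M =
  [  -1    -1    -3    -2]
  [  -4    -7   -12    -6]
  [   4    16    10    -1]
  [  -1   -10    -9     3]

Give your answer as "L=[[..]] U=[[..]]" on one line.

  R1 -= 4·R0 → [0,-3,0,2]
  R2 -= -4·R0 → [0,12,-2,-9]
  R3 -= 1·R0 → [0,-9,-6,5]
  R2 -= -4·R1 → [0,0,-2,-1]
  R3 -= 3·R1 → [0,0,-6,-1]
  R3 -= 3·R2 → [0,0,0,2]

L=[[1,0,0,0],[4,1,0,0],[-4,-4,1,0],[1,3,3,1]] U=[[-1,-1,-3,-2],[0,-3,0,2],[0,0,-2,-1],[0,0,0,2]]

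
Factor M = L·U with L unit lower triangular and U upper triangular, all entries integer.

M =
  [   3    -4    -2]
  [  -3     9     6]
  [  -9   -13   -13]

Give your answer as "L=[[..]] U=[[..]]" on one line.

L=[[1,0,0],[-1,1,0],[-3,-5,1]] U=[[3,-4,-2],[0,5,4],[0,0,1]]

  row1 -= -1·row0 → [0,5,4]
  row2 -= -3·row0 → [0,-25,-19]
  row2 -= -5·row1 → [0,0,1]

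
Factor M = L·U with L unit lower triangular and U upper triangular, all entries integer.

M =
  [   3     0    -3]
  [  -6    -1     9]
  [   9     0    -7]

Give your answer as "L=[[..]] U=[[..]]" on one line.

L=[[1,0,0],[-2,1,0],[3,0,1]] U=[[3,0,-3],[0,-1,3],[0,0,2]]

  R1 -= -2·R0 → [0,-1,3]
  R2 -= 3·R0 → [0,0,2]
  R2 -= 0·R1 → [0,0,2]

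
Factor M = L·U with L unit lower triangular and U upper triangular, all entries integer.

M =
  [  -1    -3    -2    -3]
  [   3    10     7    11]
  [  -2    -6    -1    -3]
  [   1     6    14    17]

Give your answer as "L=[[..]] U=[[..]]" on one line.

  R1 -= -3·R0 → [0,1,1,2]
  R2 -= 2·R0 → [0,0,3,3]
  R3 -= -1·R0 → [0,3,12,14]
  R2 -= 0·R1 → [0,0,3,3]
  R3 -= 3·R1 → [0,0,9,8]
  R3 -= 3·R2 → [0,0,0,-1]

L=[[1,0,0,0],[-3,1,0,0],[2,0,1,0],[-1,3,3,1]] U=[[-1,-3,-2,-3],[0,1,1,2],[0,0,3,3],[0,0,0,-1]]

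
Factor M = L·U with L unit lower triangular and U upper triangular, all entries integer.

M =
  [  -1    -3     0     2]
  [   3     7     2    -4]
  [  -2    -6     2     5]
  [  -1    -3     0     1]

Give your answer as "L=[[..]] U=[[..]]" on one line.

L=[[1,0,0,0],[-3,1,0,0],[2,0,1,0],[1,0,0,1]] U=[[-1,-3,0,2],[0,-2,2,2],[0,0,2,1],[0,0,0,-1]]

  R1 -= -3·R0 → [0,-2,2,2]
  R2 -= 2·R0 → [0,0,2,1]
  R3 -= 1·R0 → [0,0,0,-1]
  R2 -= 0·R1 → [0,0,2,1]
  R3 -= 0·R1 → [0,0,0,-1]
  R3 -= 0·R2 → [0,0,0,-1]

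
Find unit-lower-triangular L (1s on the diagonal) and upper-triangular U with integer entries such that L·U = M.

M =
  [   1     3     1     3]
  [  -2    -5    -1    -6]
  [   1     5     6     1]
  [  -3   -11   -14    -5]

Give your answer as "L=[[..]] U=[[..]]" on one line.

L=[[1,0,0,0],[-2,1,0,0],[1,2,1,0],[-3,-2,-3,1]] U=[[1,3,1,3],[0,1,1,0],[0,0,3,-2],[0,0,0,-2]]

  R1 -= -2·R0 → [0,1,1,0]
  R2 -= 1·R0 → [0,2,5,-2]
  R3 -= -3·R0 → [0,-2,-11,4]
  R2 -= 2·R1 → [0,0,3,-2]
  R3 -= -2·R1 → [0,0,-9,4]
  R3 -= -3·R2 → [0,0,0,-2]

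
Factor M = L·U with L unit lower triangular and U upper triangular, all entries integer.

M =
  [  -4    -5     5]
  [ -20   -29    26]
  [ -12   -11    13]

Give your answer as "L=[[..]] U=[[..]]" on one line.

  R1 -= 5·R0 → [0,-4,1]
  R2 -= 3·R0 → [0,4,-2]
  R2 -= -1·R1 → [0,0,-1]

L=[[1,0,0],[5,1,0],[3,-1,1]] U=[[-4,-5,5],[0,-4,1],[0,0,-1]]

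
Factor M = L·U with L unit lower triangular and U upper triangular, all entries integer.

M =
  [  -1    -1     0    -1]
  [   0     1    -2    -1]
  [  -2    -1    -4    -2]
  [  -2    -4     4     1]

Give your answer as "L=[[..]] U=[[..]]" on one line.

  R1 -= 0·R0 → [0,1,-2,-1]
  R2 -= 2·R0 → [0,1,-4,0]
  R3 -= 2·R0 → [0,-2,4,3]
  R2 -= 1·R1 → [0,0,-2,1]
  R3 -= -2·R1 → [0,0,0,1]
  R3 -= 0·R2 → [0,0,0,1]

L=[[1,0,0,0],[0,1,0,0],[2,1,1,0],[2,-2,0,1]] U=[[-1,-1,0,-1],[0,1,-2,-1],[0,0,-2,1],[0,0,0,1]]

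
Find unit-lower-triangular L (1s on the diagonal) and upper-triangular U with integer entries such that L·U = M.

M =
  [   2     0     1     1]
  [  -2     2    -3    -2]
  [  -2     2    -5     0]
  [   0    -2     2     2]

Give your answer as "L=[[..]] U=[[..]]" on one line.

  row1 -= -1·row0 → [0,2,-2,-1]
  row2 -= -1·row0 → [0,2,-4,1]
  row3 -= 0·row0 → [0,-2,2,2]
  row2 -= 1·row1 → [0,0,-2,2]
  row3 -= -1·row1 → [0,0,0,1]
  row3 -= 0·row2 → [0,0,0,1]

L=[[1,0,0,0],[-1,1,0,0],[-1,1,1,0],[0,-1,0,1]] U=[[2,0,1,1],[0,2,-2,-1],[0,0,-2,2],[0,0,0,1]]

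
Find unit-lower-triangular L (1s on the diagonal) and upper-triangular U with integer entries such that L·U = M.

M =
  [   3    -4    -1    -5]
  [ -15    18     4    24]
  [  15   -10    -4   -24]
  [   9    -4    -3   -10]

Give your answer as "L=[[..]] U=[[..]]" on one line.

  row1 -= -5·row0 → [0,-2,-1,-1]
  row2 -= 5·row0 → [0,10,1,1]
  row3 -= 3·row0 → [0,8,0,5]
  row2 -= -5·row1 → [0,0,-4,-4]
  row3 -= -4·row1 → [0,0,-4,1]
  row3 -= 1·row2 → [0,0,0,5]

L=[[1,0,0,0],[-5,1,0,0],[5,-5,1,0],[3,-4,1,1]] U=[[3,-4,-1,-5],[0,-2,-1,-1],[0,0,-4,-4],[0,0,0,5]]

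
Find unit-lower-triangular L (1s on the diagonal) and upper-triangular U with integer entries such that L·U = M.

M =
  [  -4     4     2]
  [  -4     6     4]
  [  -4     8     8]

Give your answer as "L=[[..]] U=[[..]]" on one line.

  r1 -= 1·r0 → [0,2,2]
  r2 -= 1·r0 → [0,4,6]
  r2 -= 2·r1 → [0,0,2]

L=[[1,0,0],[1,1,0],[1,2,1]] U=[[-4,4,2],[0,2,2],[0,0,2]]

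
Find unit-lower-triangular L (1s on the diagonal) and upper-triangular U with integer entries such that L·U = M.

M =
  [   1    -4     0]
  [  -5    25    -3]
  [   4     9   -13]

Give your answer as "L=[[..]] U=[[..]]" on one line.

  R1 -= -5·R0 → [0,5,-3]
  R2 -= 4·R0 → [0,25,-13]
  R2 -= 5·R1 → [0,0,2]

L=[[1,0,0],[-5,1,0],[4,5,1]] U=[[1,-4,0],[0,5,-3],[0,0,2]]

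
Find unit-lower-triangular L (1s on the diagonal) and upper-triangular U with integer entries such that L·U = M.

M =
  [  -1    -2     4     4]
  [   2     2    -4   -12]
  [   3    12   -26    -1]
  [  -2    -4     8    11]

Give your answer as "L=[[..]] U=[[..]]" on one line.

  R1 -= -2·R0 → [0,-2,4,-4]
  R2 -= -3·R0 → [0,6,-14,11]
  R3 -= 2·R0 → [0,0,0,3]
  R2 -= -3·R1 → [0,0,-2,-1]
  R3 -= 0·R1 → [0,0,0,3]
  R3 -= 0·R2 → [0,0,0,3]

L=[[1,0,0,0],[-2,1,0,0],[-3,-3,1,0],[2,0,0,1]] U=[[-1,-2,4,4],[0,-2,4,-4],[0,0,-2,-1],[0,0,0,3]]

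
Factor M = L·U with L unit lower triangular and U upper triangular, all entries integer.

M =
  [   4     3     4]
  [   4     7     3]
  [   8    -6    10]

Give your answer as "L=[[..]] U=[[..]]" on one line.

  r1 -= 1·r0 → [0,4,-1]
  r2 -= 2·r0 → [0,-12,2]
  r2 -= -3·r1 → [0,0,-1]

L=[[1,0,0],[1,1,0],[2,-3,1]] U=[[4,3,4],[0,4,-1],[0,0,-1]]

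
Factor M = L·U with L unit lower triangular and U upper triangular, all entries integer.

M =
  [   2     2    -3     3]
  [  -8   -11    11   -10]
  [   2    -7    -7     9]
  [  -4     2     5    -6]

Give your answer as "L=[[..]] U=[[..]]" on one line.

L=[[1,0,0,0],[-4,1,0,0],[1,3,1,0],[-2,-2,3,1]] U=[[2,2,-3,3],[0,-3,-1,2],[0,0,-1,0],[0,0,0,4]]

  r1 -= -4·r0 → [0,-3,-1,2]
  r2 -= 1·r0 → [0,-9,-4,6]
  r3 -= -2·r0 → [0,6,-1,0]
  r2 -= 3·r1 → [0,0,-1,0]
  r3 -= -2·r1 → [0,0,-3,4]
  r3 -= 3·r2 → [0,0,0,4]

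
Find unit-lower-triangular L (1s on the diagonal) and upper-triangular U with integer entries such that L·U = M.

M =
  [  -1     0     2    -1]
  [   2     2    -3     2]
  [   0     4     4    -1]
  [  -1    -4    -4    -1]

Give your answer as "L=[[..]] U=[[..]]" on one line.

L=[[1,0,0,0],[-2,1,0,0],[0,2,1,0],[1,-2,-2,1]] U=[[-1,0,2,-1],[0,2,1,0],[0,0,2,-1],[0,0,0,-2]]

  row1 -= -2·row0 → [0,2,1,0]
  row2 -= 0·row0 → [0,4,4,-1]
  row3 -= 1·row0 → [0,-4,-6,0]
  row2 -= 2·row1 → [0,0,2,-1]
  row3 -= -2·row1 → [0,0,-4,0]
  row3 -= -2·row2 → [0,0,0,-2]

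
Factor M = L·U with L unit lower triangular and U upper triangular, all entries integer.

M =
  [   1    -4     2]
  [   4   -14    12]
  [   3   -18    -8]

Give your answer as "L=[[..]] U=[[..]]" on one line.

L=[[1,0,0],[4,1,0],[3,-3,1]] U=[[1,-4,2],[0,2,4],[0,0,-2]]

  row1 -= 4·row0 → [0,2,4]
  row2 -= 3·row0 → [0,-6,-14]
  row2 -= -3·row1 → [0,0,-2]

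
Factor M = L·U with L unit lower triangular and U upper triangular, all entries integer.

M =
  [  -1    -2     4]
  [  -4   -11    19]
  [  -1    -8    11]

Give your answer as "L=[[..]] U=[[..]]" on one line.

  r1 -= 4·r0 → [0,-3,3]
  r2 -= 1·r0 → [0,-6,7]
  r2 -= 2·r1 → [0,0,1]

L=[[1,0,0],[4,1,0],[1,2,1]] U=[[-1,-2,4],[0,-3,3],[0,0,1]]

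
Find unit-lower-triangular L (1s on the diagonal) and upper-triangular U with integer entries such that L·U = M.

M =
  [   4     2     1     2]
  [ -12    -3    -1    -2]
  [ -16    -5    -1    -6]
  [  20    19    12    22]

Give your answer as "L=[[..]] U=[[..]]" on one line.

L=[[1,0,0,0],[-3,1,0,0],[-4,1,1,0],[5,3,1,1]] U=[[4,2,1,2],[0,3,2,4],[0,0,1,-2],[0,0,0,2]]

  r1 -= -3·r0 → [0,3,2,4]
  r2 -= -4·r0 → [0,3,3,2]
  r3 -= 5·r0 → [0,9,7,12]
  r2 -= 1·r1 → [0,0,1,-2]
  r3 -= 3·r1 → [0,0,1,0]
  r3 -= 1·r2 → [0,0,0,2]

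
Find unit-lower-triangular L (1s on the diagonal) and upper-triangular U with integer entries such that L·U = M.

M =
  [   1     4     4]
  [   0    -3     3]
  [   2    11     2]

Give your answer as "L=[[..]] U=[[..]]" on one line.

L=[[1,0,0],[0,1,0],[2,-1,1]] U=[[1,4,4],[0,-3,3],[0,0,-3]]

  row1 -= 0·row0 → [0,-3,3]
  row2 -= 2·row0 → [0,3,-6]
  row2 -= -1·row1 → [0,0,-3]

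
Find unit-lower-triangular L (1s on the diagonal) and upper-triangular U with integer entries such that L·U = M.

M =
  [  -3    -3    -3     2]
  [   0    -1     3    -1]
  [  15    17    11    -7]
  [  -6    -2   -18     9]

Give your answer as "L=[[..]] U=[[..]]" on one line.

L=[[1,0,0,0],[0,1,0,0],[-5,-2,1,0],[2,-4,0,1]] U=[[-3,-3,-3,2],[0,-1,3,-1],[0,0,2,1],[0,0,0,1]]

  R1 -= 0·R0 → [0,-1,3,-1]
  R2 -= -5·R0 → [0,2,-4,3]
  R3 -= 2·R0 → [0,4,-12,5]
  R2 -= -2·R1 → [0,0,2,1]
  R3 -= -4·R1 → [0,0,0,1]
  R3 -= 0·R2 → [0,0,0,1]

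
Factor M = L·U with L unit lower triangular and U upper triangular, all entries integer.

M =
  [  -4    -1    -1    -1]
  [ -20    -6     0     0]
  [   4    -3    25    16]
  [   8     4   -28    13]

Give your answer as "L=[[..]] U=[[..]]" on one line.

L=[[1,0,0,0],[5,1,0,0],[-1,4,1,0],[-2,-2,-5,1]] U=[[-4,-1,-1,-1],[0,-1,5,5],[0,0,4,-5],[0,0,0,-4]]

  row1 -= 5·row0 → [0,-1,5,5]
  row2 -= -1·row0 → [0,-4,24,15]
  row3 -= -2·row0 → [0,2,-30,11]
  row2 -= 4·row1 → [0,0,4,-5]
  row3 -= -2·row1 → [0,0,-20,21]
  row3 -= -5·row2 → [0,0,0,-4]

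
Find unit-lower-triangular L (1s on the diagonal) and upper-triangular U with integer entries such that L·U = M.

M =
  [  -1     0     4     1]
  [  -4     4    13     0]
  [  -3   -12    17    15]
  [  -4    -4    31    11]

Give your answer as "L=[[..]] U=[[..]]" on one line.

  r1 -= 4·r0 → [0,4,-3,-4]
  r2 -= 3·r0 → [0,-12,5,12]
  r3 -= 4·r0 → [0,-4,15,7]
  r2 -= -3·r1 → [0,0,-4,0]
  r3 -= -1·r1 → [0,0,12,3]
  r3 -= -3·r2 → [0,0,0,3]

L=[[1,0,0,0],[4,1,0,0],[3,-3,1,0],[4,-1,-3,1]] U=[[-1,0,4,1],[0,4,-3,-4],[0,0,-4,0],[0,0,0,3]]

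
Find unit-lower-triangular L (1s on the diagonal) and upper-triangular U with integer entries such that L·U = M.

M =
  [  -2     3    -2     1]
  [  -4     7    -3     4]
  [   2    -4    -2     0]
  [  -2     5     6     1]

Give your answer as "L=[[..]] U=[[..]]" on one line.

L=[[1,0,0,0],[2,1,0,0],[-1,-1,1,0],[1,2,-2,1]] U=[[-2,3,-2,1],[0,1,1,2],[0,0,-3,3],[0,0,0,2]]

  R1 -= 2·R0 → [0,1,1,2]
  R2 -= -1·R0 → [0,-1,-4,1]
  R3 -= 1·R0 → [0,2,8,0]
  R2 -= -1·R1 → [0,0,-3,3]
  R3 -= 2·R1 → [0,0,6,-4]
  R3 -= -2·R2 → [0,0,0,2]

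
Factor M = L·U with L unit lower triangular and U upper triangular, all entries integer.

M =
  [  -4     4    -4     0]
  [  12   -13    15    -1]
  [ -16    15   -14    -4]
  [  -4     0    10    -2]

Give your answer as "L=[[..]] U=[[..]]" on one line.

  row1 -= -3·row0 → [0,-1,3,-1]
  row2 -= 4·row0 → [0,-1,2,-4]
  row3 -= 1·row0 → [0,-4,14,-2]
  row2 -= 1·row1 → [0,0,-1,-3]
  row3 -= 4·row1 → [0,0,2,2]
  row3 -= -2·row2 → [0,0,0,-4]

L=[[1,0,0,0],[-3,1,0,0],[4,1,1,0],[1,4,-2,1]] U=[[-4,4,-4,0],[0,-1,3,-1],[0,0,-1,-3],[0,0,0,-4]]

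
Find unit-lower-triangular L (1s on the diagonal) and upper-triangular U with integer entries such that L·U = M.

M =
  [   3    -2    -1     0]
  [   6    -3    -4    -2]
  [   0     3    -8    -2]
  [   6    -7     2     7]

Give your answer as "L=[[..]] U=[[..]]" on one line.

  R1 -= 2·R0 → [0,1,-2,-2]
  R2 -= 0·R0 → [0,3,-8,-2]
  R3 -= 2·R0 → [0,-3,4,7]
  R2 -= 3·R1 → [0,0,-2,4]
  R3 -= -3·R1 → [0,0,-2,1]
  R3 -= 1·R2 → [0,0,0,-3]

L=[[1,0,0,0],[2,1,0,0],[0,3,1,0],[2,-3,1,1]] U=[[3,-2,-1,0],[0,1,-2,-2],[0,0,-2,4],[0,0,0,-3]]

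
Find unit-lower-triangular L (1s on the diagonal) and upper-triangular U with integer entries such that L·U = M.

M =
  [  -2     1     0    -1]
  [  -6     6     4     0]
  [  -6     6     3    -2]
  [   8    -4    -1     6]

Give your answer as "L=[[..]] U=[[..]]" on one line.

L=[[1,0,0,0],[3,1,0,0],[3,1,1,0],[-4,0,1,1]] U=[[-2,1,0,-1],[0,3,4,3],[0,0,-1,-2],[0,0,0,4]]

  row1 -= 3·row0 → [0,3,4,3]
  row2 -= 3·row0 → [0,3,3,1]
  row3 -= -4·row0 → [0,0,-1,2]
  row2 -= 1·row1 → [0,0,-1,-2]
  row3 -= 0·row1 → [0,0,-1,2]
  row3 -= 1·row2 → [0,0,0,4]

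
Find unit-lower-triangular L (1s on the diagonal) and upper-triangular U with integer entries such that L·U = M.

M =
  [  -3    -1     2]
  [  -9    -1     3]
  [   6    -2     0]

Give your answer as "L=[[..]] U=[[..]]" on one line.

L=[[1,0,0],[3,1,0],[-2,-2,1]] U=[[-3,-1,2],[0,2,-3],[0,0,-2]]

  row1 -= 3·row0 → [0,2,-3]
  row2 -= -2·row0 → [0,-4,4]
  row2 -= -2·row1 → [0,0,-2]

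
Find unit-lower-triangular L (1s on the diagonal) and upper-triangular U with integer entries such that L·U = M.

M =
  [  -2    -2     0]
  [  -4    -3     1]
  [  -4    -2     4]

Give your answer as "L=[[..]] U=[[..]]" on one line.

  r1 -= 2·r0 → [0,1,1]
  r2 -= 2·r0 → [0,2,4]
  r2 -= 2·r1 → [0,0,2]

L=[[1,0,0],[2,1,0],[2,2,1]] U=[[-2,-2,0],[0,1,1],[0,0,2]]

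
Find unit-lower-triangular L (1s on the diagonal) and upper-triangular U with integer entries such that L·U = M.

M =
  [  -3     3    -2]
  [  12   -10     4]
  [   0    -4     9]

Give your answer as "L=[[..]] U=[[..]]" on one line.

  R1 -= -4·R0 → [0,2,-4]
  R2 -= 0·R0 → [0,-4,9]
  R2 -= -2·R1 → [0,0,1]

L=[[1,0,0],[-4,1,0],[0,-2,1]] U=[[-3,3,-2],[0,2,-4],[0,0,1]]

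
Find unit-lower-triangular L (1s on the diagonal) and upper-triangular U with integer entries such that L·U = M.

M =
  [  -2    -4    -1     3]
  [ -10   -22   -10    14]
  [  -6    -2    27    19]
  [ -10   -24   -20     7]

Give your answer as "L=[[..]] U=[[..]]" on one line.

  R1 -= 5·R0 → [0,-2,-5,-1]
  R2 -= 3·R0 → [0,10,30,10]
  R3 -= 5·R0 → [0,-4,-15,-8]
  R2 -= -5·R1 → [0,0,5,5]
  R3 -= 2·R1 → [0,0,-5,-6]
  R3 -= -1·R2 → [0,0,0,-1]

L=[[1,0,0,0],[5,1,0,0],[3,-5,1,0],[5,2,-1,1]] U=[[-2,-4,-1,3],[0,-2,-5,-1],[0,0,5,5],[0,0,0,-1]]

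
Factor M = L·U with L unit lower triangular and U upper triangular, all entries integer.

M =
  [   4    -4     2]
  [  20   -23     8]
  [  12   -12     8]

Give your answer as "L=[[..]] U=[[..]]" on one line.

L=[[1,0,0],[5,1,0],[3,0,1]] U=[[4,-4,2],[0,-3,-2],[0,0,2]]

  row1 -= 5·row0 → [0,-3,-2]
  row2 -= 3·row0 → [0,0,2]
  row2 -= 0·row1 → [0,0,2]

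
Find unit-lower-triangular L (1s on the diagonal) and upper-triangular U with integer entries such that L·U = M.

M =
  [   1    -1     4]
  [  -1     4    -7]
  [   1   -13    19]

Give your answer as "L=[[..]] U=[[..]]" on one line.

  R1 -= -1·R0 → [0,3,-3]
  R2 -= 1·R0 → [0,-12,15]
  R2 -= -4·R1 → [0,0,3]

L=[[1,0,0],[-1,1,0],[1,-4,1]] U=[[1,-1,4],[0,3,-3],[0,0,3]]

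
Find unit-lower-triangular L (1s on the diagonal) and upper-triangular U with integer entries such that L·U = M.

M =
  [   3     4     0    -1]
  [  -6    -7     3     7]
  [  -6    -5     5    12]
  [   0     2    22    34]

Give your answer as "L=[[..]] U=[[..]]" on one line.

  row1 -= -2·row0 → [0,1,3,5]
  row2 -= -2·row0 → [0,3,5,10]
  row3 -= 0·row0 → [0,2,22,34]
  row2 -= 3·row1 → [0,0,-4,-5]
  row3 -= 2·row1 → [0,0,16,24]
  row3 -= -4·row2 → [0,0,0,4]

L=[[1,0,0,0],[-2,1,0,0],[-2,3,1,0],[0,2,-4,1]] U=[[3,4,0,-1],[0,1,3,5],[0,0,-4,-5],[0,0,0,4]]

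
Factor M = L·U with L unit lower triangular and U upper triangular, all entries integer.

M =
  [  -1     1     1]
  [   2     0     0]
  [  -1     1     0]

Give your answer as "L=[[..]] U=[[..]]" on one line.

L=[[1,0,0],[-2,1,0],[1,0,1]] U=[[-1,1,1],[0,2,2],[0,0,-1]]

  R1 -= -2·R0 → [0,2,2]
  R2 -= 1·R0 → [0,0,-1]
  R2 -= 0·R1 → [0,0,-1]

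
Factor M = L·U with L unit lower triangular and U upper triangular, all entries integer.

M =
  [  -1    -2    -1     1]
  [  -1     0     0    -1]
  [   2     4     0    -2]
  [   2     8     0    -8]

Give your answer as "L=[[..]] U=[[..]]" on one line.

L=[[1,0,0,0],[1,1,0,0],[-2,0,1,0],[-2,2,2,1]] U=[[-1,-2,-1,1],[0,2,1,-2],[0,0,-2,0],[0,0,0,-2]]

  R1 -= 1·R0 → [0,2,1,-2]
  R2 -= -2·R0 → [0,0,-2,0]
  R3 -= -2·R0 → [0,4,-2,-6]
  R2 -= 0·R1 → [0,0,-2,0]
  R3 -= 2·R1 → [0,0,-4,-2]
  R3 -= 2·R2 → [0,0,0,-2]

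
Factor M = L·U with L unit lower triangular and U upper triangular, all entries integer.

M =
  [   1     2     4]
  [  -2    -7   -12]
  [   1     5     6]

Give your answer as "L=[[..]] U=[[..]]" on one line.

  R1 -= -2·R0 → [0,-3,-4]
  R2 -= 1·R0 → [0,3,2]
  R2 -= -1·R1 → [0,0,-2]

L=[[1,0,0],[-2,1,0],[1,-1,1]] U=[[1,2,4],[0,-3,-4],[0,0,-2]]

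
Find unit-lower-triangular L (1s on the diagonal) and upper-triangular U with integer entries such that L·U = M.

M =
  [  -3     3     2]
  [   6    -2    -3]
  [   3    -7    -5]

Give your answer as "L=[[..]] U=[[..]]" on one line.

L=[[1,0,0],[-2,1,0],[-1,-1,1]] U=[[-3,3,2],[0,4,1],[0,0,-2]]

  row1 -= -2·row0 → [0,4,1]
  row2 -= -1·row0 → [0,-4,-3]
  row2 -= -1·row1 → [0,0,-2]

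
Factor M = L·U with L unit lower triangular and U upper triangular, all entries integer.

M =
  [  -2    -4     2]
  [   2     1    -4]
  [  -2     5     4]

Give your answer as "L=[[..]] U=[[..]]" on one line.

L=[[1,0,0],[-1,1,0],[1,-3,1]] U=[[-2,-4,2],[0,-3,-2],[0,0,-4]]

  R1 -= -1·R0 → [0,-3,-2]
  R2 -= 1·R0 → [0,9,2]
  R2 -= -3·R1 → [0,0,-4]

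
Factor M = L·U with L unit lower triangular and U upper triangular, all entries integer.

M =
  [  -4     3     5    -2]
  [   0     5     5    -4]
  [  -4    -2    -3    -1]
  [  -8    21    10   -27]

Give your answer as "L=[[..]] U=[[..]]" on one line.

  r1 -= 0·r0 → [0,5,5,-4]
  r2 -= 1·r0 → [0,-5,-8,1]
  r3 -= 2·r0 → [0,15,0,-23]
  r2 -= -1·r1 → [0,0,-3,-3]
  r3 -= 3·r1 → [0,0,-15,-11]
  r3 -= 5·r2 → [0,0,0,4]

L=[[1,0,0,0],[0,1,0,0],[1,-1,1,0],[2,3,5,1]] U=[[-4,3,5,-2],[0,5,5,-4],[0,0,-3,-3],[0,0,0,4]]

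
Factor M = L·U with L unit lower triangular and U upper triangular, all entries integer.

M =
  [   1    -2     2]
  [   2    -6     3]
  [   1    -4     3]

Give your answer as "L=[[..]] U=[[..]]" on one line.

L=[[1,0,0],[2,1,0],[1,1,1]] U=[[1,-2,2],[0,-2,-1],[0,0,2]]

  row1 -= 2·row0 → [0,-2,-1]
  row2 -= 1·row0 → [0,-2,1]
  row2 -= 1·row1 → [0,0,2]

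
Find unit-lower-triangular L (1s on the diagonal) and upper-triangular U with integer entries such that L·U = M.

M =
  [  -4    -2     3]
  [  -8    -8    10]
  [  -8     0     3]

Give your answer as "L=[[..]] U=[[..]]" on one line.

L=[[1,0,0],[2,1,0],[2,-1,1]] U=[[-4,-2,3],[0,-4,4],[0,0,1]]

  r1 -= 2·r0 → [0,-4,4]
  r2 -= 2·r0 → [0,4,-3]
  r2 -= -1·r1 → [0,0,1]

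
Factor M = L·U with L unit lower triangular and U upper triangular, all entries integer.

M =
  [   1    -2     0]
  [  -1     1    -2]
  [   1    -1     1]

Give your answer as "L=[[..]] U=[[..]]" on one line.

L=[[1,0,0],[-1,1,0],[1,-1,1]] U=[[1,-2,0],[0,-1,-2],[0,0,-1]]

  R1 -= -1·R0 → [0,-1,-2]
  R2 -= 1·R0 → [0,1,1]
  R2 -= -1·R1 → [0,0,-1]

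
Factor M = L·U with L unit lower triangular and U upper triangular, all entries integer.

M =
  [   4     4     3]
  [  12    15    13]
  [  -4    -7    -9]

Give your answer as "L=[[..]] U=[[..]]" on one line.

  row1 -= 3·row0 → [0,3,4]
  row2 -= -1·row0 → [0,-3,-6]
  row2 -= -1·row1 → [0,0,-2]

L=[[1,0,0],[3,1,0],[-1,-1,1]] U=[[4,4,3],[0,3,4],[0,0,-2]]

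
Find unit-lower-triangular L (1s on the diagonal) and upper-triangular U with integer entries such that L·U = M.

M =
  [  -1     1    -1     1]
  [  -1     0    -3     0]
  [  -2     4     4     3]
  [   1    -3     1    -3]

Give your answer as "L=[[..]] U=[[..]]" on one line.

  R1 -= 1·R0 → [0,-1,-2,-1]
  R2 -= 2·R0 → [0,2,6,1]
  R3 -= -1·R0 → [0,-2,0,-2]
  R2 -= -2·R1 → [0,0,2,-1]
  R3 -= 2·R1 → [0,0,4,0]
  R3 -= 2·R2 → [0,0,0,2]

L=[[1,0,0,0],[1,1,0,0],[2,-2,1,0],[-1,2,2,1]] U=[[-1,1,-1,1],[0,-1,-2,-1],[0,0,2,-1],[0,0,0,2]]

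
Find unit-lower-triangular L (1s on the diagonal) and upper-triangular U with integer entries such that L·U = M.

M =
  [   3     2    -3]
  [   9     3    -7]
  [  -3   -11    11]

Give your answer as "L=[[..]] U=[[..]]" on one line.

  R1 -= 3·R0 → [0,-3,2]
  R2 -= -1·R0 → [0,-9,8]
  R2 -= 3·R1 → [0,0,2]

L=[[1,0,0],[3,1,0],[-1,3,1]] U=[[3,2,-3],[0,-3,2],[0,0,2]]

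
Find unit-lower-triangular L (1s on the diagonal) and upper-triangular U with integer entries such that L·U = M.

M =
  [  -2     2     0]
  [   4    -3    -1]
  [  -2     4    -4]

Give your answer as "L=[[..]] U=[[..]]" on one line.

  R1 -= -2·R0 → [0,1,-1]
  R2 -= 1·R0 → [0,2,-4]
  R2 -= 2·R1 → [0,0,-2]

L=[[1,0,0],[-2,1,0],[1,2,1]] U=[[-2,2,0],[0,1,-1],[0,0,-2]]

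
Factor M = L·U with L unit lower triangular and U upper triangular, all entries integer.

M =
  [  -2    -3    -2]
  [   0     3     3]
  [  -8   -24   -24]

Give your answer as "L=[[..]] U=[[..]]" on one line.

L=[[1,0,0],[0,1,0],[4,-4,1]] U=[[-2,-3,-2],[0,3,3],[0,0,-4]]

  R1 -= 0·R0 → [0,3,3]
  R2 -= 4·R0 → [0,-12,-16]
  R2 -= -4·R1 → [0,0,-4]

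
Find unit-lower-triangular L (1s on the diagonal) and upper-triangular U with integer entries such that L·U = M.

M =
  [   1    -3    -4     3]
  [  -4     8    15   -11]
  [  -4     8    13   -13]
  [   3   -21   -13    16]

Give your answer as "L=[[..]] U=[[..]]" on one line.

L=[[1,0,0,0],[-4,1,0,0],[-4,1,1,0],[3,3,-1,1]] U=[[1,-3,-4,3],[0,-4,-1,1],[0,0,-2,-2],[0,0,0,2]]

  r1 -= -4·r0 → [0,-4,-1,1]
  r2 -= -4·r0 → [0,-4,-3,-1]
  r3 -= 3·r0 → [0,-12,-1,7]
  r2 -= 1·r1 → [0,0,-2,-2]
  r3 -= 3·r1 → [0,0,2,4]
  r3 -= -1·r2 → [0,0,0,2]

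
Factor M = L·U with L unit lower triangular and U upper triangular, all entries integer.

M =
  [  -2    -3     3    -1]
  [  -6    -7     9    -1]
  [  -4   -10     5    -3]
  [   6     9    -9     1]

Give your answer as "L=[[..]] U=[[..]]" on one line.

  r1 -= 3·r0 → [0,2,0,2]
  r2 -= 2·r0 → [0,-4,-1,-1]
  r3 -= -3·r0 → [0,0,0,-2]
  r2 -= -2·r1 → [0,0,-1,3]
  r3 -= 0·r1 → [0,0,0,-2]
  r3 -= 0·r2 → [0,0,0,-2]

L=[[1,0,0,0],[3,1,0,0],[2,-2,1,0],[-3,0,0,1]] U=[[-2,-3,3,-1],[0,2,0,2],[0,0,-1,3],[0,0,0,-2]]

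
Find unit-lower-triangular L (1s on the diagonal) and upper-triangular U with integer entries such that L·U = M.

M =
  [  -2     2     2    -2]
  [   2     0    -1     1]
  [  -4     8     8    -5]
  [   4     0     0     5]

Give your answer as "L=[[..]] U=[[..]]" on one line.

L=[[1,0,0,0],[-1,1,0,0],[2,2,1,0],[-2,2,1,1]] U=[[-2,2,2,-2],[0,2,1,-1],[0,0,2,1],[0,0,0,2]]

  row1 -= -1·row0 → [0,2,1,-1]
  row2 -= 2·row0 → [0,4,4,-1]
  row3 -= -2·row0 → [0,4,4,1]
  row2 -= 2·row1 → [0,0,2,1]
  row3 -= 2·row1 → [0,0,2,3]
  row3 -= 1·row2 → [0,0,0,2]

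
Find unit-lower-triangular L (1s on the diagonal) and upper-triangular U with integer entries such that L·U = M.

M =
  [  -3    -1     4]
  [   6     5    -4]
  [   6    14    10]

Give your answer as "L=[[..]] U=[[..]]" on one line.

  row1 -= -2·row0 → [0,3,4]
  row2 -= -2·row0 → [0,12,18]
  row2 -= 4·row1 → [0,0,2]

L=[[1,0,0],[-2,1,0],[-2,4,1]] U=[[-3,-1,4],[0,3,4],[0,0,2]]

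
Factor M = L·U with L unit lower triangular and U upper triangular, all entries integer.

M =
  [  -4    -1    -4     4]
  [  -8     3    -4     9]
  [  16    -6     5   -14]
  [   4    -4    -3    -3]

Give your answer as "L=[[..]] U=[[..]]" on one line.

  r1 -= 2·r0 → [0,5,4,1]
  r2 -= -4·r0 → [0,-10,-11,2]
  r3 -= -1·r0 → [0,-5,-7,1]
  r2 -= -2·r1 → [0,0,-3,4]
  r3 -= -1·r1 → [0,0,-3,2]
  r3 -= 1·r2 → [0,0,0,-2]

L=[[1,0,0,0],[2,1,0,0],[-4,-2,1,0],[-1,-1,1,1]] U=[[-4,-1,-4,4],[0,5,4,1],[0,0,-3,4],[0,0,0,-2]]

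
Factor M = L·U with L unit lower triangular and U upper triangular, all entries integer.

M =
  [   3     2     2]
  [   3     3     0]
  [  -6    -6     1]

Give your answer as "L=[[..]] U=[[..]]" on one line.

L=[[1,0,0],[1,1,0],[-2,-2,1]] U=[[3,2,2],[0,1,-2],[0,0,1]]

  row1 -= 1·row0 → [0,1,-2]
  row2 -= -2·row0 → [0,-2,5]
  row2 -= -2·row1 → [0,0,1]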